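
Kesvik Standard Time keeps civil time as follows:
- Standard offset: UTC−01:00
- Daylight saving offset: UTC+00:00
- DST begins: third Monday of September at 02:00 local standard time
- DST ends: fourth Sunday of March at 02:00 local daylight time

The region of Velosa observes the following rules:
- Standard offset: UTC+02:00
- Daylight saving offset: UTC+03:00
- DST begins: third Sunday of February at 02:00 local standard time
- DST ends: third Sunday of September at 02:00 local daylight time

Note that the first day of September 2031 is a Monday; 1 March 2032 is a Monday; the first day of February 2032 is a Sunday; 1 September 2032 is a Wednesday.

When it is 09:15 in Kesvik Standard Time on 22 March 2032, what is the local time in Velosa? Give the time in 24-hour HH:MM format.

1 September 2031 is a Monday, so the first Monday is September 1 and the third is September 15.
1 March 2032 is a Monday, so the first Sunday is March 7 and the fourth is March 28.
22 March 2032 lies within the daylight-saving period (15 September 2031 – 28 March 2032), so Kesvik Standard Time is on daylight time, UTC+00:00.
09:15 Kesvik Standard Time − 0h = 09:15 UTC.
1 February 2032 is a Sunday, so the first Sunday is February 1 and the third is February 15.
1 September 2032 is a Wednesday, so the first Sunday is September 5 and the third is September 19.
At the standard offset (UTC+02:00), 09:15 UTC + 2h = 11:15 Velosa standard time.
Daylight saving runs 15 February – 19 September; the standard-time date in Velosa, 22 March 2032, is inside that window, so Velosa is at UTC+03:00.
09:15 UTC + 3h = 12:15 Velosa.

12:15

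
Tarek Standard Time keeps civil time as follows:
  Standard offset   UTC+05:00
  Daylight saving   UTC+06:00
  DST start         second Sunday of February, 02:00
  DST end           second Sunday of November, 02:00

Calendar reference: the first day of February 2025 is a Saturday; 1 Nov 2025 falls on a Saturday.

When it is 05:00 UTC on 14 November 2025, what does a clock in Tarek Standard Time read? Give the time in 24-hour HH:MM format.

10:00

1 February 2025 is a Saturday, so the first Sunday is February 2 and the second is February 9.
1 November 2025 is a Saturday, so the first Sunday is November 2 and the second is November 9.
At the standard offset (UTC+05:00), 05:00 UTC + 5h = 10:00 Tarek Standard Time standard time.
Daylight saving runs 9 February – 9 November; the standard-time date in Tarek Standard Time, 14 November 2025, is outside that window, so Tarek Standard Time is on standard time at UTC+05:00.
05:00 UTC + 5h = 10:00 local.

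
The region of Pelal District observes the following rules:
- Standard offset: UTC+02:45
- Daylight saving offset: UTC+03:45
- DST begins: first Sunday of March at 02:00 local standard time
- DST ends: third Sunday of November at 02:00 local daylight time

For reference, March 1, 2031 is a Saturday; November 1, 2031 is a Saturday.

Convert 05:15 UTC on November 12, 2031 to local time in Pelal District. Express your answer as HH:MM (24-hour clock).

1 March 2031 is a Saturday, so the first Sunday is March 2.
1 November 2031 is a Saturday, so the first Sunday is November 2 and the third is November 16.
At the standard offset (UTC+02:45), 05:15 UTC + 2h45m = 08:00 Pelal District standard time.
The standard-time date in Pelal District, November 12, 2031, lies within the daylight-saving period (2 March – 16 November), so Pelal District is on daylight time, UTC+03:45.
05:15 UTC + 3h45m = 09:00 local.

09:00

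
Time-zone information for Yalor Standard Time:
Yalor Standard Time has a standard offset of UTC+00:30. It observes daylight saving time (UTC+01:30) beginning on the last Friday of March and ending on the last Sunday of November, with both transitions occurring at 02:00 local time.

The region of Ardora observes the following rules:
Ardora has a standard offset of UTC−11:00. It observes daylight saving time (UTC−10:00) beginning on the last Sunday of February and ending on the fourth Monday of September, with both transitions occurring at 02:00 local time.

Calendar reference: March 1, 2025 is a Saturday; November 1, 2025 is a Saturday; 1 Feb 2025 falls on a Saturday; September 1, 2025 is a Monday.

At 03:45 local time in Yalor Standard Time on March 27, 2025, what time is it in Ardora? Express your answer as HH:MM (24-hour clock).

1 March 2025 is a Saturday, so Fridays fall on 7, 14, 21, 28; the last is March 28.
1 November 2025 is a Saturday, so Sundays fall on 2, 9, 16, 23, 30; the last is November 30.
March 27, 2025 is outside the daylight-saving period (28 March – 30 November), so Yalor Standard Time is on standard time, UTC+00:30.
03:45 Yalor Standard Time − 0h30m = 03:15 UTC.
1 February 2025 is a Saturday, so Sundays fall on 2, 9, 16, 23; the last is February 23.
1 September 2025 is a Monday, so the first Monday is September 1 and the fourth is September 22.
At the standard offset (UTC−11:00), 03:15 UTC − 11h = 16:15 Ardora standard time (rolling into the previous day, 26 March 2025).
Daylight saving runs 23 February – 22 September; the standard-time date in Ardora, March 26, 2025, is inside that window, so Ardora is at UTC−10:00.
03:15 UTC − 10h = 17:15 Ardora (rolling into the previous day, 26 March 2025).

17:15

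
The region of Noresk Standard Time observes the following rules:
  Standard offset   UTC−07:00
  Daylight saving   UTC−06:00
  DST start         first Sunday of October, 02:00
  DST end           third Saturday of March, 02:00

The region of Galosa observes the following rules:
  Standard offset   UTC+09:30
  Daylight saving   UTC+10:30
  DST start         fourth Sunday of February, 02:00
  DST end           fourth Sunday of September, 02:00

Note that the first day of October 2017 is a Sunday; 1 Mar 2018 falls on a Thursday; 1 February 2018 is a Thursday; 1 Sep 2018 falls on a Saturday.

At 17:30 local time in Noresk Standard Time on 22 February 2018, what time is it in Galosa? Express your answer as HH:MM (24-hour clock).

09:00

1 October 2017 is a Sunday, so the first Sunday is October 1.
1 March 2018 is a Thursday, so the first Saturday is March 3 and the third is March 17.
22 February 2018 falls between 1 October 2017 and 17 March 2018, so daylight saving is in effect and Noresk Standard Time is at UTC−06:00.
17:30 Noresk Standard Time + 6h = 23:30 UTC.
1 February 2018 is a Thursday, so the first Sunday is February 4 and the fourth is February 25.
1 September 2018 is a Saturday, so the first Sunday is September 2 and the fourth is September 23.
At the standard offset (UTC+09:30), 23:30 UTC + 9h30m = 09:00 Galosa standard time (rolling into the next day, 23 February 2018).
The standard-time date in Galosa, 23 February 2018, does not fall between 25 February and 23 September, so daylight saving is not in effect and Galosa is at UTC+09:30.
23:30 UTC + 9h30m = 09:00 Galosa (rolling into the next day, 23 February 2018).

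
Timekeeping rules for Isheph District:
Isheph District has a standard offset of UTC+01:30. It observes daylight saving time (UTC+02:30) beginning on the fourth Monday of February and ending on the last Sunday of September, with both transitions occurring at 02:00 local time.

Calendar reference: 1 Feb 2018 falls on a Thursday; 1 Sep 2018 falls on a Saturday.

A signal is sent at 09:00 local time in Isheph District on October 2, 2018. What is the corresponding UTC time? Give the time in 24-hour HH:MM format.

1 February 2018 is a Thursday, so the first Monday is February 5 and the fourth is February 26.
1 September 2018 is a Saturday, so Sundays fall on 2, 9, 16, 23, 30; the last is September 30.
October 2, 2018 is outside the daylight-saving period (26 February – 30 September), so Isheph District is on standard time, UTC+01:30.
09:00 local − 1h30m = 07:30 UTC.

07:30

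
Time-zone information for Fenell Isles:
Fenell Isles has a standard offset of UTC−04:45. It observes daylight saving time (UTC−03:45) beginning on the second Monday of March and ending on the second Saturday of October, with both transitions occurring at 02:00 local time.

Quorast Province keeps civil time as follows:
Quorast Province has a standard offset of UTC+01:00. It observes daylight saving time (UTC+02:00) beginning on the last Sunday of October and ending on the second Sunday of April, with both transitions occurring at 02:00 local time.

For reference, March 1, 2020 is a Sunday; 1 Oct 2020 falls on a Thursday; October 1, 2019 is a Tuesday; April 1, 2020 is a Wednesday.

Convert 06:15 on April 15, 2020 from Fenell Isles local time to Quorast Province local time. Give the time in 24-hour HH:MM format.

1 March 2020 is a Sunday, so the first Monday is March 2 and the second is March 9.
1 October 2020 is a Thursday, so the first Saturday is October 3 and the second is October 10.
Daylight saving runs 9 March – 10 October; April 15, 2020 is inside that window, so Fenell Isles is at UTC−03:45.
06:15 Fenell Isles + 3h45m = 10:00 UTC.
1 October 2019 is a Tuesday, so Sundays fall on 6, 13, 20, 27; the last is October 27.
1 April 2020 is a Wednesday, so the first Sunday is April 5 and the second is April 12.
At the standard offset (UTC+01:00), 10:00 UTC + 1h = 11:00 Quorast Province standard time.
Daylight saving runs 27 October 2019 – 12 April 2020; the standard-time date in Quorast Province, April 15, 2020, is outside that window, so Quorast Province is on standard time at UTC+01:00.
10:00 UTC + 1h = 11:00 Quorast Province.

11:00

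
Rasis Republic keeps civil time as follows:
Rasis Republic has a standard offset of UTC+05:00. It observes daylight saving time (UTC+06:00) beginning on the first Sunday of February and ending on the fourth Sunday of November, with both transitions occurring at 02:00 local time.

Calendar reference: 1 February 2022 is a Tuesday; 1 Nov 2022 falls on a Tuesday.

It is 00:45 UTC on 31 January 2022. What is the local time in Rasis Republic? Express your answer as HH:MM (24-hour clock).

1 February 2022 is a Tuesday, so the first Sunday is February 6.
1 November 2022 is a Tuesday, so the first Sunday is November 6 and the fourth is November 27.
At the standard offset (UTC+05:00), 00:45 UTC + 5h = 05:45 Rasis Republic standard time.
Daylight saving runs 6 February – 27 November; the standard-time date in Rasis Republic, 31 January 2022, is outside that window, so Rasis Republic is on standard time at UTC+05:00.
00:45 UTC + 5h = 05:45 local.

05:45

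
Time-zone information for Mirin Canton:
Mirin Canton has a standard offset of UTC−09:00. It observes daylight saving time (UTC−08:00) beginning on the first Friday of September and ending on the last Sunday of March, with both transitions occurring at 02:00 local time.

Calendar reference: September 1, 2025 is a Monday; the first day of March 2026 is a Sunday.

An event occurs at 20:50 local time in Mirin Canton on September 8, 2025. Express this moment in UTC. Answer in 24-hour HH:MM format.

1 September 2025 is a Monday, so the first Friday is September 5.
1 March 2026 is a Sunday, so Sundays fall on 1, 8, 15, 22, 29; the last is March 29.
September 8, 2025 falls between 5 September 2025 and 29 March 2026, so daylight saving is in effect and Mirin Canton is at UTC−08:00.
20:50 local + 8h = 04:50 UTC (rolling into the next day, 9 September 2025).

04:50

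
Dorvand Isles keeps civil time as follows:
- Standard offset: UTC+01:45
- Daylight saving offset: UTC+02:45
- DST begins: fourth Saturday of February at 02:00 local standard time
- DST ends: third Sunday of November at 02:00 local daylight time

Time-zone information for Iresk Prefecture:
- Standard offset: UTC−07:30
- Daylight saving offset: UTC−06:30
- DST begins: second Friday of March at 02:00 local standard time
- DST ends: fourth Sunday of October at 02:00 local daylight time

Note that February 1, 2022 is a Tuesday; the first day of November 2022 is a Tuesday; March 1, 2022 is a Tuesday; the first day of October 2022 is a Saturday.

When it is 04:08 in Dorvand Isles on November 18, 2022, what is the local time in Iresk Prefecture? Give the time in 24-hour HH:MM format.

17:53

1 February 2022 is a Tuesday, so the first Saturday is February 5 and the fourth is February 26.
1 November 2022 is a Tuesday, so the first Sunday is November 6 and the third is November 20.
November 18, 2022 lies within the daylight-saving period (26 February – 20 November), so Dorvand Isles is on daylight time, UTC+02:45.
04:08 Dorvand Isles − 2h45m = 01:23 UTC.
1 March 2022 is a Tuesday, so the first Friday is March 4 and the second is March 11.
1 October 2022 is a Saturday, so the first Sunday is October 2 and the fourth is October 23.
At the standard offset (UTC−07:30), 01:23 UTC − 7h30m = 17:53 Iresk Prefecture standard time (rolling into the previous day, 17 November 2022).
Daylight saving runs 11 March – 23 October; the standard-time date in Iresk Prefecture, November 17, 2022, is outside that window, so Iresk Prefecture is on standard time at UTC−07:30.
01:23 UTC − 7h30m = 17:53 Iresk Prefecture (rolling into the previous day, 17 November 2022).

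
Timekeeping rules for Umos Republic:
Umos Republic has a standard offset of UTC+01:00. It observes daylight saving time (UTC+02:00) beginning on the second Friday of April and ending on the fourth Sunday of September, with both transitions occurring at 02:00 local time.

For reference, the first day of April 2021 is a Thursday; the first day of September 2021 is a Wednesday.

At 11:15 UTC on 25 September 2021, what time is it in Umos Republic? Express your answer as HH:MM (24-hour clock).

1 April 2021 is a Thursday, so the first Friday is April 2 and the second is April 9.
1 September 2021 is a Wednesday, so the first Sunday is September 5 and the fourth is September 26.
At the standard offset (UTC+01:00), 11:15 UTC + 1h = 12:15 Umos Republic standard time.
The standard-time date in Umos Republic, 25 September 2021, lies within the daylight-saving period (9 April – 26 September), so Umos Republic is on daylight time, UTC+02:00.
11:15 UTC + 2h = 13:15 local.

13:15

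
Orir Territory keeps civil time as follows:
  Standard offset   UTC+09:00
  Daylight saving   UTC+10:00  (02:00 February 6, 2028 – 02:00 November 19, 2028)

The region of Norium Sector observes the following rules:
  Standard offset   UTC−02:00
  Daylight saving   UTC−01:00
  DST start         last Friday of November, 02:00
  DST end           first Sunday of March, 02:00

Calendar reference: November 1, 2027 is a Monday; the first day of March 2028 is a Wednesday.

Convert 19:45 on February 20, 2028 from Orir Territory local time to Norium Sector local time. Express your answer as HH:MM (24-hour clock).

08:45

February 20, 2028 falls between 6 February and 19 November, so daylight saving is in effect and Orir Territory is at UTC+10:00.
19:45 Orir Territory − 10h = 09:45 UTC.
1 November 2027 is a Monday, so Fridays fall on 5, 12, 19, 26; the last is November 26.
1 March 2028 is a Wednesday, so the first Sunday is March 5.
At the standard offset (UTC−02:00), 09:45 UTC − 2h = 07:45 Norium Sector standard time.
Daylight saving runs 26 November 2027 – 5 March 2028; the standard-time date in Norium Sector, February 20, 2028, is inside that window, so Norium Sector is at UTC−01:00.
09:45 UTC − 1h = 08:45 Norium Sector.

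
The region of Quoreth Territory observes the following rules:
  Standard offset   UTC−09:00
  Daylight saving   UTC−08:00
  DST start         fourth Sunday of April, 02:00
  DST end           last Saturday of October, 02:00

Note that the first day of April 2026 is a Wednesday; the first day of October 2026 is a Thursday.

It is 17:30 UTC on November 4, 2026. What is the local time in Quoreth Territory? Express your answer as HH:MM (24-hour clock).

08:30

1 April 2026 is a Wednesday, so the first Sunday is April 5 and the fourth is April 26.
1 October 2026 is a Thursday, so Saturdays fall on 3, 10, 17, 24, 31; the last is October 31.
At the standard offset (UTC−09:00), 17:30 UTC − 9h = 08:30 Quoreth Territory standard time.
The standard-time date in Quoreth Territory, November 4, 2026, does not fall between 26 April and 31 October, so daylight saving is not in effect and Quoreth Territory is at UTC−09:00.
17:30 UTC − 9h = 08:30 local.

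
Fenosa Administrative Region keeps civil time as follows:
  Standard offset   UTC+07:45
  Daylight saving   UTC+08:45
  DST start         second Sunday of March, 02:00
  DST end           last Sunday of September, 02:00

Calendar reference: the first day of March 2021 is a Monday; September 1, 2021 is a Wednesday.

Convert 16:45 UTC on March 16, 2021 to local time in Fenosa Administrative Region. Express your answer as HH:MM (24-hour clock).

1 March 2021 is a Monday, so the first Sunday is March 7 and the second is March 14.
1 September 2021 is a Wednesday, so Sundays fall on 5, 12, 19, 26; the last is September 26.
At the standard offset (UTC+07:45), 16:45 UTC + 7h45m = 00:30 Fenosa Administrative Region standard time (rolling into the next day, 17 March 2021).
The standard-time date in Fenosa Administrative Region, March 17, 2021, lies within the daylight-saving period (14 March – 26 September), so Fenosa Administrative Region is on daylight time, UTC+08:45.
16:45 UTC + 8h45m = 01:30 local (rolling into the next day, 17 March 2021).

01:30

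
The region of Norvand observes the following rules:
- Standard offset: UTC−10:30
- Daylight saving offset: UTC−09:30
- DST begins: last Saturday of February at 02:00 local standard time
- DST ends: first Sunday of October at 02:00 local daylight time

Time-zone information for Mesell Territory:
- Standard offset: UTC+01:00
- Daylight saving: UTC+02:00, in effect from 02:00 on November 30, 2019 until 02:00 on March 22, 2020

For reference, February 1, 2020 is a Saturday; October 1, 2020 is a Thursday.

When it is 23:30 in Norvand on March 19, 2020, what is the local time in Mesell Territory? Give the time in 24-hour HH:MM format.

1 February 2020 is a Saturday, so Saturdays fall on 1, 8, 15, 22, 29; the last is February 29.
1 October 2020 is a Thursday, so the first Sunday is October 4.
Daylight saving runs 29 February – 4 October; March 19, 2020 is inside that window, so Norvand is at UTC−09:30.
23:30 Norvand + 9h30m = 09:00 UTC (rolling into the next day, 20 March 2020).
At the standard offset (UTC+01:00), 09:00 UTC + 1h = 10:00 Mesell Territory standard time.
Daylight saving runs 30 November 2019 – 22 March 2020; the standard-time date in Mesell Territory, March 20, 2020, is inside that window, so Mesell Territory is at UTC+02:00.
09:00 UTC + 2h = 11:00 Mesell Territory.

11:00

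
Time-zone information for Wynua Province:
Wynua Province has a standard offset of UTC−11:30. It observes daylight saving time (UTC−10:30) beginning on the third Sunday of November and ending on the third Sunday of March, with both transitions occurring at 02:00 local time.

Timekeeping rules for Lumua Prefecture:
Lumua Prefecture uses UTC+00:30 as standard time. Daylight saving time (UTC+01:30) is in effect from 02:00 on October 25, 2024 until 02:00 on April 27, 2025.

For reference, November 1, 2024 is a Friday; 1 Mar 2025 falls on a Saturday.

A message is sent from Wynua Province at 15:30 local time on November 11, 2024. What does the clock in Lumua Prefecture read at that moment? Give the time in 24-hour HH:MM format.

04:30

1 November 2024 is a Friday, so the first Sunday is November 3 and the third is November 17.
1 March 2025 is a Saturday, so the first Sunday is March 2 and the third is March 16.
November 11, 2024 does not fall between 17 November 2024 and 16 March 2025, so daylight saving is not in effect and Wynua Province is at UTC−11:30.
15:30 Wynua Province + 11h30m = 03:00 UTC (rolling into the next day, 12 November 2024).
At the standard offset (UTC+00:30), 03:00 UTC + 0h30m = 03:30 Lumua Prefecture standard time.
The standard-time date in Lumua Prefecture, November 12, 2024, falls between 25 October 2024 and 27 April 2025, so daylight saving is in effect and Lumua Prefecture is at UTC+01:30.
03:00 UTC + 1h30m = 04:30 Lumua Prefecture.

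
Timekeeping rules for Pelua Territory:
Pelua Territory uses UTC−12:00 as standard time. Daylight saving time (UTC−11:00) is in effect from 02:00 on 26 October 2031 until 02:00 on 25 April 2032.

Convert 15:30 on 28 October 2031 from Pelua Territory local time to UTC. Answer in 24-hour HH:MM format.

28 October 2031 lies within the daylight-saving period (26 October 2031 – 25 April 2032), so Pelua Territory is on daylight time, UTC−11:00.
15:30 local + 11h = 02:30 UTC (rolling into the next day, 29 October 2031).

02:30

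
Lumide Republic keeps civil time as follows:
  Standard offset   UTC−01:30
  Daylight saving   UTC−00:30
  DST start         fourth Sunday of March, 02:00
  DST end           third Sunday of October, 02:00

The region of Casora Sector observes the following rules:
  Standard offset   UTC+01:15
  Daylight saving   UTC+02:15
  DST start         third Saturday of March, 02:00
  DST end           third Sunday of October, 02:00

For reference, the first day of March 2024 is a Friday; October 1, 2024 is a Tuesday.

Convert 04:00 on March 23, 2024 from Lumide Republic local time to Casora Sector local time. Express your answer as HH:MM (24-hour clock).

1 March 2024 is a Friday, so the first Sunday is March 3 and the fourth is March 24.
1 October 2024 is a Tuesday, so the first Sunday is October 6 and the third is October 20.
March 23, 2024 does not fall between 24 March and 20 October, so daylight saving is not in effect and Lumide Republic is at UTC−01:30.
04:00 Lumide Republic + 1h30m = 05:30 UTC.
1 March 2024 is a Friday, so the first Saturday is March 2 and the third is March 16.
1 October 2024 is a Tuesday, so the first Sunday is October 6 and the third is October 20.
At the standard offset (UTC+01:15), 05:30 UTC + 1h15m = 06:45 Casora Sector standard time.
The standard-time date in Casora Sector, March 23, 2024, lies within the daylight-saving period (16 March – 20 October), so Casora Sector is on daylight time, UTC+02:15.
05:30 UTC + 2h15m = 07:45 Casora Sector.

07:45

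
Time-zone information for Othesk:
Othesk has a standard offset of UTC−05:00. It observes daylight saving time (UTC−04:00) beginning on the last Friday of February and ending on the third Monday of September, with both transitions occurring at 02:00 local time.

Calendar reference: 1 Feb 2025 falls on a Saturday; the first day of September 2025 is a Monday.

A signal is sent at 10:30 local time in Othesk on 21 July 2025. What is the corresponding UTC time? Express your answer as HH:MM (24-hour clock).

1 February 2025 is a Saturday, so Fridays fall on 7, 14, 21, 28; the last is February 28.
1 September 2025 is a Monday, so the first Monday is September 1 and the third is September 15.
21 July 2025 falls between 28 February and 15 September, so daylight saving is in effect and Othesk is at UTC−04:00.
10:30 local + 4h = 14:30 UTC.

14:30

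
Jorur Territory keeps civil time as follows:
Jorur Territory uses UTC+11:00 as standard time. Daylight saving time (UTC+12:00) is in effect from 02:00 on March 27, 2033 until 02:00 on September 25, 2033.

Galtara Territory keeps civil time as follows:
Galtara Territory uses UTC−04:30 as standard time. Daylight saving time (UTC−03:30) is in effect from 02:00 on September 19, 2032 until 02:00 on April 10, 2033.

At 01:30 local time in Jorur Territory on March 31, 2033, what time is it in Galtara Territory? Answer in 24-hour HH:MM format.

10:00

March 31, 2033 lies within the daylight-saving period (27 March – 25 September), so Jorur Territory is on daylight time, UTC+12:00.
01:30 Jorur Territory − 12h = 13:30 UTC (rolling into the previous day, 30 March 2033).
At the standard offset (UTC−04:30), 13:30 UTC − 4h30m = 09:00 Galtara Territory standard time.
Daylight saving runs 19 September 2032 – 10 April 2033; the standard-time date in Galtara Territory, March 30, 2033, is inside that window, so Galtara Territory is at UTC−03:30.
13:30 UTC − 3h30m = 10:00 Galtara Territory.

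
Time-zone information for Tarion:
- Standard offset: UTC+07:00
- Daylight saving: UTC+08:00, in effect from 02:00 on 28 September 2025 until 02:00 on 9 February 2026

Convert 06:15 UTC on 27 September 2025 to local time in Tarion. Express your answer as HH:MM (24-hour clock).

At the standard offset (UTC+07:00), 06:15 UTC + 7h = 13:15 Tarion standard time.
Daylight saving runs 28 September 2025 – 9 February 2026; the standard-time date in Tarion, 27 September 2025, is outside that window, so Tarion is on standard time at UTC+07:00.
06:15 UTC + 7h = 13:15 local.

13:15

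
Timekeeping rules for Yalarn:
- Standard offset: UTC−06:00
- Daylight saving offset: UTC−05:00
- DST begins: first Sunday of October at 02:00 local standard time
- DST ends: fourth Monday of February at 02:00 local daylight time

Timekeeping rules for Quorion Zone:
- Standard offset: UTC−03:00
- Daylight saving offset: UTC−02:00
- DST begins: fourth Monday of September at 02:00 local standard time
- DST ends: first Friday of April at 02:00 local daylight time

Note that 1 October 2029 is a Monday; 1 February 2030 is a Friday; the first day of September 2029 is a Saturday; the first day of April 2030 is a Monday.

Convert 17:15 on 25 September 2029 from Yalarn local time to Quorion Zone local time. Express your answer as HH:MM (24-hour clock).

1 October 2029 is a Monday, so the first Sunday is October 7.
1 February 2030 is a Friday, so the first Monday is February 4 and the fourth is February 25.
25 September 2029 is outside the daylight-saving period (7 October 2029 – 25 February 2030), so Yalarn is on standard time, UTC−06:00.
17:15 Yalarn + 6h = 23:15 UTC.
1 September 2029 is a Saturday, so the first Monday is September 3 and the fourth is September 24.
1 April 2030 is a Monday, so the first Friday is April 5.
At the standard offset (UTC−03:00), 23:15 UTC − 3h = 20:15 Quorion Zone standard time.
Daylight saving runs 24 September 2029 – 5 April 2030; the standard-time date in Quorion Zone, 25 September 2029, is inside that window, so Quorion Zone is at UTC−02:00.
23:15 UTC − 2h = 21:15 Quorion Zone.

21:15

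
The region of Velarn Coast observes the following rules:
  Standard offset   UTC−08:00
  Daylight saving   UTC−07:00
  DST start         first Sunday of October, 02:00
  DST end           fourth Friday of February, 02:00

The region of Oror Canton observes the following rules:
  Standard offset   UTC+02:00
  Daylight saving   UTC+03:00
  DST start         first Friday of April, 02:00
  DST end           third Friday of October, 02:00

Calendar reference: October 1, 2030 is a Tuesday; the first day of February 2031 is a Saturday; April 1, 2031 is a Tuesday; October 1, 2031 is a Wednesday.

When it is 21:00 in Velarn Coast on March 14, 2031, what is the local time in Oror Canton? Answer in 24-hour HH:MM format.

07:00

1 October 2030 is a Tuesday, so the first Sunday is October 6.
1 February 2031 is a Saturday, so the first Friday is February 7 and the fourth is February 28.
March 14, 2031 does not fall between 6 October 2030 and 28 February 2031, so daylight saving is not in effect and Velarn Coast is at UTC−08:00.
21:00 Velarn Coast + 8h = 05:00 UTC (rolling into the next day, 15 March 2031).
1 April 2031 is a Tuesday, so the first Friday is April 4.
1 October 2031 is a Wednesday, so the first Friday is October 3 and the third is October 17.
At the standard offset (UTC+02:00), 05:00 UTC + 2h = 07:00 Oror Canton standard time.
Daylight saving runs 4 April – 17 October; the standard-time date in Oror Canton, March 15, 2031, is outside that window, so Oror Canton is on standard time at UTC+02:00.
05:00 UTC + 2h = 07:00 Oror Canton.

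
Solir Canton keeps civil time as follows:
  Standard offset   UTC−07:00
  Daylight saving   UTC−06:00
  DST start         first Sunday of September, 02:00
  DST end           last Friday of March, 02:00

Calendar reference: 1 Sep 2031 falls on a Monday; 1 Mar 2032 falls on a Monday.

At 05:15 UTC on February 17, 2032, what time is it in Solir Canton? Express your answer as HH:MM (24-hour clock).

23:15

1 September 2031 is a Monday, so the first Sunday is September 7.
1 March 2032 is a Monday, so Fridays fall on 5, 12, 19, 26; the last is March 26.
At the standard offset (UTC−07:00), 05:15 UTC − 7h = 22:15 Solir Canton standard time (rolling into the previous day, 16 February 2032).
Daylight saving runs 7 September 2031 – 26 March 2032; the standard-time date in Solir Canton, February 16, 2032, is inside that window, so Solir Canton is at UTC−06:00.
05:15 UTC − 6h = 23:15 local (rolling into the previous day, 16 February 2032).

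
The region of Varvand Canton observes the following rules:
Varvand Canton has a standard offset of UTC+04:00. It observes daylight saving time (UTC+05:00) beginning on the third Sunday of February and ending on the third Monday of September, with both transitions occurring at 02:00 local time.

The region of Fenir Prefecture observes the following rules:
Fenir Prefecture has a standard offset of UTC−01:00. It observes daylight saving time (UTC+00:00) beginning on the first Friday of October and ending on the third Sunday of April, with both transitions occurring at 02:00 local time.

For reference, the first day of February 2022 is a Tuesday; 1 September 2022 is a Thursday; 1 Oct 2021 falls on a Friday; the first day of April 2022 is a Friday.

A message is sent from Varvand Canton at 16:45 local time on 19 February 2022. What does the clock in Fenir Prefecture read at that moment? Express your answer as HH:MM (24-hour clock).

1 February 2022 is a Tuesday, so the first Sunday is February 6 and the third is February 20.
1 September 2022 is a Thursday, so the first Monday is September 5 and the third is September 19.
19 February 2022 does not fall between 20 February and 19 September, so daylight saving is not in effect and Varvand Canton is at UTC+04:00.
16:45 Varvand Canton − 4h = 12:45 UTC.
1 October 2021 is a Friday, so the first Friday is October 1.
1 April 2022 is a Friday, so the first Sunday is April 3 and the third is April 17.
At the standard offset (UTC−01:00), 12:45 UTC − 1h = 11:45 Fenir Prefecture standard time.
The standard-time date in Fenir Prefecture, 19 February 2022, lies within the daylight-saving period (1 October 2021 – 17 April 2022), so Fenir Prefecture is on daylight time, UTC+00:00.
12:45 UTC + 0h = 12:45 Fenir Prefecture.

12:45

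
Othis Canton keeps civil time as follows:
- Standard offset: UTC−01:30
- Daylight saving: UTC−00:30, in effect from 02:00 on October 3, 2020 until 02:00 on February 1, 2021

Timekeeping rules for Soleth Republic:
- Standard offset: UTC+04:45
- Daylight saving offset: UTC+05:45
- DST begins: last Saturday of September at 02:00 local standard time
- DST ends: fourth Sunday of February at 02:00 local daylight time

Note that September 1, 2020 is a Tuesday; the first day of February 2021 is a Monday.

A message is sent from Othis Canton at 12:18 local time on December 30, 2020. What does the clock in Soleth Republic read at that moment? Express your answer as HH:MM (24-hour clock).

18:33

Daylight saving runs 3 October 2020 – 1 February 2021; December 30, 2020 is inside that window, so Othis Canton is at UTC−00:30.
12:18 Othis Canton + 0h30m = 12:48 UTC.
1 September 2020 is a Tuesday, so Saturdays fall on 5, 12, 19, 26; the last is September 26.
1 February 2021 is a Monday, so the first Sunday is February 7 and the fourth is February 28.
At the standard offset (UTC+04:45), 12:48 UTC + 4h45m = 17:33 Soleth Republic standard time.
The standard-time date in Soleth Republic, December 30, 2020, lies within the daylight-saving period (26 September 2020 – 28 February 2021), so Soleth Republic is on daylight time, UTC+05:45.
12:48 UTC + 5h45m = 18:33 Soleth Republic.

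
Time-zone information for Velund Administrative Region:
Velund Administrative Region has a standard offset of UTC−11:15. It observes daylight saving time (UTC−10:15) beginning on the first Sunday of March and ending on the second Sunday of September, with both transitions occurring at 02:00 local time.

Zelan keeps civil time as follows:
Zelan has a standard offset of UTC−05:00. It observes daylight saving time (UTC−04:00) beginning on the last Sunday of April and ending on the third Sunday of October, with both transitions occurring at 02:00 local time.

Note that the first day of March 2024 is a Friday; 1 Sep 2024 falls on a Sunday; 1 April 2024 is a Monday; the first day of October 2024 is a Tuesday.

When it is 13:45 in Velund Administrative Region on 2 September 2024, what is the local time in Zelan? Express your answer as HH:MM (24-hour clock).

1 March 2024 is a Friday, so the first Sunday is March 3.
1 September 2024 is a Sunday, so the first Sunday is September 1 and the second is September 8.
Daylight saving runs 3 March – 8 September; 2 September 2024 is inside that window, so Velund Administrative Region is at UTC−10:15.
13:45 Velund Administrative Region + 10h15m = 00:00 UTC (rolling into the next day, 3 September 2024).
1 April 2024 is a Monday, so Sundays fall on 7, 14, 21, 28; the last is April 28.
1 October 2024 is a Tuesday, so the first Sunday is October 6 and the third is October 20.
At the standard offset (UTC−05:00), 00:00 UTC − 5h = 19:00 Zelan standard time (rolling into the previous day, 2 September 2024).
Daylight saving runs 28 April – 20 October; the standard-time date in Zelan, 2 September 2024, is inside that window, so Zelan is at UTC−04:00.
00:00 UTC − 4h = 20:00 Zelan (rolling into the previous day, 2 September 2024).

20:00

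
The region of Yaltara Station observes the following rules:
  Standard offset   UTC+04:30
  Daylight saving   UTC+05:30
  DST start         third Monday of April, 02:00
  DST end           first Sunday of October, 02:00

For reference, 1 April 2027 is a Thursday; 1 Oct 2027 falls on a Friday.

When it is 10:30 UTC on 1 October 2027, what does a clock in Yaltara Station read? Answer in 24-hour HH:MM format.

16:00

1 April 2027 is a Thursday, so the first Monday is April 5 and the third is April 19.
1 October 2027 is a Friday, so the first Sunday is October 3.
At the standard offset (UTC+04:30), 10:30 UTC + 4h30m = 15:00 Yaltara Station standard time.
The standard-time date in Yaltara Station, 1 October 2027, lies within the daylight-saving period (19 April – 3 October), so Yaltara Station is on daylight time, UTC+05:30.
10:30 UTC + 5h30m = 16:00 local.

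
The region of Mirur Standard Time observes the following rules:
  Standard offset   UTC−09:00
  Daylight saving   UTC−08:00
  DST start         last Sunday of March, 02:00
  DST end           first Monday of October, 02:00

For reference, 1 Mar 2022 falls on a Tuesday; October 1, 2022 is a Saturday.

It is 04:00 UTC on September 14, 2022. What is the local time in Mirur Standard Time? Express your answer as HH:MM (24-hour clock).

1 March 2022 is a Tuesday, so Sundays fall on 6, 13, 20, 27; the last is March 27.
1 October 2022 is a Saturday, so the first Monday is October 3.
At the standard offset (UTC−09:00), 04:00 UTC − 9h = 19:00 Mirur Standard Time standard time (rolling into the previous day, 13 September 2022).
Daylight saving runs 27 March – 3 October; the standard-time date in Mirur Standard Time, September 13, 2022, is inside that window, so Mirur Standard Time is at UTC−08:00.
04:00 UTC − 8h = 20:00 local (rolling into the previous day, 13 September 2022).

20:00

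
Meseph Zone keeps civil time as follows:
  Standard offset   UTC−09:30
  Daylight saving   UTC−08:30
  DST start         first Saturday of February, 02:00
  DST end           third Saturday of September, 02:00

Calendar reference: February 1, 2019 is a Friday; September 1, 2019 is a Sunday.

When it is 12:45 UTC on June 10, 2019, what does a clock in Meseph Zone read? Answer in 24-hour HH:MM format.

04:15

1 February 2019 is a Friday, so the first Saturday is February 2.
1 September 2019 is a Sunday, so the first Saturday is September 7 and the third is September 21.
At the standard offset (UTC−09:30), 12:45 UTC − 9h30m = 03:15 Meseph Zone standard time.
Daylight saving runs 2 February – 21 September; the standard-time date in Meseph Zone, June 10, 2019, is inside that window, so Meseph Zone is at UTC−08:30.
12:45 UTC − 8h30m = 04:15 local.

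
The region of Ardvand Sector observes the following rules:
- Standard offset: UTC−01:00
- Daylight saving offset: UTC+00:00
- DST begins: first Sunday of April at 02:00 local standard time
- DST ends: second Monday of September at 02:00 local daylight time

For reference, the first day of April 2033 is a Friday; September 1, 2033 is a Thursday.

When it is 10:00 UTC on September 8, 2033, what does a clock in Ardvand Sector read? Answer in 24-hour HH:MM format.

10:00

1 April 2033 is a Friday, so the first Sunday is April 3.
1 September 2033 is a Thursday, so the first Monday is September 5 and the second is September 12.
At the standard offset (UTC−01:00), 10:00 UTC − 1h = 09:00 Ardvand Sector standard time.
Daylight saving runs 3 April – 12 September; the standard-time date in Ardvand Sector, September 8, 2033, is inside that window, so Ardvand Sector is at UTC+00:00.
10:00 UTC + 0h = 10:00 local.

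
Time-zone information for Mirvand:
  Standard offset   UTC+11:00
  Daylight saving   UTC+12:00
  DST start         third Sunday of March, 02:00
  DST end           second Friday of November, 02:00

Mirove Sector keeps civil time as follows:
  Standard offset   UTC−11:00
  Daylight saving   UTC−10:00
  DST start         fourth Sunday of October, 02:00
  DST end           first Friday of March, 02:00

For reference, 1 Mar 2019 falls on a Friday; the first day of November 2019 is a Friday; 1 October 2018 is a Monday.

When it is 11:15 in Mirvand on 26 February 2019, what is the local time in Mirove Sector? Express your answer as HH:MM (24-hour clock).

1 March 2019 is a Friday, so the first Sunday is March 3 and the third is March 17.
1 November 2019 is a Friday, so the first Friday is November 1 and the second is November 8.
26 February 2019 is outside the daylight-saving period (17 March – 8 November), so Mirvand is on standard time, UTC+11:00.
11:15 Mirvand − 11h = 00:15 UTC.
1 October 2018 is a Monday, so the first Sunday is October 7 and the fourth is October 28.
1 March 2019 is a Friday, so the first Friday is March 1.
At the standard offset (UTC−11:00), 00:15 UTC − 11h = 13:15 Mirove Sector standard time (rolling into the previous day, 25 February 2019).
Daylight saving runs 28 October 2018 – 1 March 2019; the standard-time date in Mirove Sector, 25 February 2019, is inside that window, so Mirove Sector is at UTC−10:00.
00:15 UTC − 10h = 14:15 Mirove Sector (rolling into the previous day, 25 February 2019).

14:15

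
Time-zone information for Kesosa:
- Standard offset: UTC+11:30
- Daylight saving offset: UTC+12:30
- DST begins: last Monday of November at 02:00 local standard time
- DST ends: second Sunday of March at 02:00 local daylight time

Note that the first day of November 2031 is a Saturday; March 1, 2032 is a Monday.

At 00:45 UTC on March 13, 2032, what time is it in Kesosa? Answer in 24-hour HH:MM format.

13:15

1 November 2031 is a Saturday, so Mondays fall on 3, 10, 17, 24; the last is November 24.
1 March 2032 is a Monday, so the first Sunday is March 7 and the second is March 14.
At the standard offset (UTC+11:30), 00:45 UTC + 11h30m = 12:15 Kesosa standard time.
The standard-time date in Kesosa, March 13, 2032, falls between 24 November 2031 and 14 March 2032, so daylight saving is in effect and Kesosa is at UTC+12:30.
00:45 UTC + 12h30m = 13:15 local.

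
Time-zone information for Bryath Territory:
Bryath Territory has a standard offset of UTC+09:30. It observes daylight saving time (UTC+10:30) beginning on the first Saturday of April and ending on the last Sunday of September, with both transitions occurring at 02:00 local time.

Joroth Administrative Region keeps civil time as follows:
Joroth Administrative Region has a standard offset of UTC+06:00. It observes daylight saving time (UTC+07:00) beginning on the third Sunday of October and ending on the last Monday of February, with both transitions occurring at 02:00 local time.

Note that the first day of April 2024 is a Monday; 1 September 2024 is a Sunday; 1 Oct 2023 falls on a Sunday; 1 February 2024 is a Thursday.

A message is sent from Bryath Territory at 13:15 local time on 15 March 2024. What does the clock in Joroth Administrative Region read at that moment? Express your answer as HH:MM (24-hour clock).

1 April 2024 is a Monday, so the first Saturday is April 6.
1 September 2024 is a Sunday, so Sundays fall on 1, 8, 15, 22, 29; the last is September 29.
15 March 2024 is outside the daylight-saving period (6 April – 29 September), so Bryath Territory is on standard time, UTC+09:30.
13:15 Bryath Territory − 9h30m = 03:45 UTC.
1 October 2023 is a Sunday, so the first Sunday is October 1 and the third is October 15.
1 February 2024 is a Thursday, so Mondays fall on 5, 12, 19, 26; the last is February 26.
At the standard offset (UTC+06:00), 03:45 UTC + 6h = 09:45 Joroth Administrative Region standard time.
Daylight saving runs 15 October 2023 – 26 February 2024; the standard-time date in Joroth Administrative Region, 15 March 2024, is outside that window, so Joroth Administrative Region is on standard time at UTC+06:00.
03:45 UTC + 6h = 09:45 Joroth Administrative Region.

09:45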